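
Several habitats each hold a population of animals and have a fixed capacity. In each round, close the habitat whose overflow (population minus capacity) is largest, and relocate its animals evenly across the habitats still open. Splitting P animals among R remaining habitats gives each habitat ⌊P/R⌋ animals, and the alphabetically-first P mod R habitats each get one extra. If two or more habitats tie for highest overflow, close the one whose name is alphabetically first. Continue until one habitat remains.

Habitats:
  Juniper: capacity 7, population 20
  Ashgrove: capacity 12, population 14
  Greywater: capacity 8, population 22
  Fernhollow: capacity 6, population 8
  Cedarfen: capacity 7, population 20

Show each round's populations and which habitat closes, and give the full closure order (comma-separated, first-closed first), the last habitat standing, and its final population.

Round 1: Ashgrove=14 Cedarfen=20 Fernhollow=8 Greywater=22 Juniper=20 → close Greywater (overflow 14)
  22÷4 = 5 each, +1 to first 2
Round 2: Ashgrove=20 Cedarfen=26 Fernhollow=13 Juniper=25 → close Cedarfen (overflow 19)
  26÷3 = 8 each, +1 to first 2
Round 3: Ashgrove=29 Fernhollow=22 Juniper=33 → close Juniper (overflow 26)
  33÷2 = 16 each, +1 to first 1
Round 4: Ashgrove=46 Fernhollow=38 → close Ashgrove (overflow 34)
  46÷1 = 46 each, +1 to first 0

Closure order: Greywater, Cedarfen, Juniper, Ashgrove
Last habitat: Fernhollow with 84 animals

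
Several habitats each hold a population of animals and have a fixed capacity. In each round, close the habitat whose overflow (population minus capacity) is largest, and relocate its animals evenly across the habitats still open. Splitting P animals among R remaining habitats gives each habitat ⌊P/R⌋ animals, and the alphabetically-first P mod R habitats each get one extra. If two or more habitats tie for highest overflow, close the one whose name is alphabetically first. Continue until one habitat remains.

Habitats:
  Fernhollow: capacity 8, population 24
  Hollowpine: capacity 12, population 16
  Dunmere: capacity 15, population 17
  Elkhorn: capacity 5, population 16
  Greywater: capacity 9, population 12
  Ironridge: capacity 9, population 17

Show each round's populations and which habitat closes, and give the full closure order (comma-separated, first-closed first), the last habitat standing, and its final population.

Closure order: Fernhollow, Elkhorn, Ironridge, Dunmere, Greywater
Last habitat: Hollowpine with 102 animals

Round 1: Dunmere=17 Elkhorn=16 Fernhollow=24 Greywater=12 Hollowpine=16 Ironridge=17 → close Fernhollow (overflow 16)
  24÷5 = 4 each, +1 to first 4
Round 2: Dunmere=22 Elkhorn=21 Greywater=17 Hollowpine=21 Ironridge=21 → close Elkhorn (overflow 16)
  21÷4 = 5 each, +1 to first 1
Round 3: Dunmere=28 Greywater=22 Hollowpine=26 Ironridge=26 → close Ironridge (overflow 17)
  26÷3 = 8 each, +1 to first 2
Round 4: Dunmere=37 Greywater=31 Hollowpine=34 → close Dunmere (overflow 22)
  37÷2 = 18 each, +1 to first 1
Round 5: Greywater=50 Hollowpine=52 → close Greywater (overflow 41)
  50÷1 = 50 each, +1 to first 0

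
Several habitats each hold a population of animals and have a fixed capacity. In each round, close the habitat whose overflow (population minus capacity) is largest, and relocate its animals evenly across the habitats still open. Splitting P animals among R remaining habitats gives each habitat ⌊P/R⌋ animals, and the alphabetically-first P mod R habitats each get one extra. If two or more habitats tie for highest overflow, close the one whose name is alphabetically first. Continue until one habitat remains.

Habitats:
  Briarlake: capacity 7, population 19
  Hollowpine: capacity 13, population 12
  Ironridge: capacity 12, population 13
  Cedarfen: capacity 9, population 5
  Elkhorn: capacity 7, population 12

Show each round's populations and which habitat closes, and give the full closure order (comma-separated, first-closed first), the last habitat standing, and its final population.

Round 1: Briarlake=19 Cedarfen=5 Elkhorn=12 Hollowpine=12 Ironridge=13 → close Briarlake (overflow 12)
  19÷4 = 4 each, +1 to first 3
Round 2: Cedarfen=10 Elkhorn=17 Hollowpine=17 Ironridge=17 → close Elkhorn (overflow 10)
  17÷3 = 5 each, +1 to first 2
Round 3: Cedarfen=16 Hollowpine=23 Ironridge=22 → close Hollowpine (overflow 10)
  23÷2 = 11 each, +1 to first 1
Round 4: Cedarfen=28 Ironridge=33 → close Ironridge (overflow 21)
  33÷1 = 33 each, +1 to first 0

Closure order: Briarlake, Elkhorn, Hollowpine, Ironridge
Last habitat: Cedarfen with 61 animals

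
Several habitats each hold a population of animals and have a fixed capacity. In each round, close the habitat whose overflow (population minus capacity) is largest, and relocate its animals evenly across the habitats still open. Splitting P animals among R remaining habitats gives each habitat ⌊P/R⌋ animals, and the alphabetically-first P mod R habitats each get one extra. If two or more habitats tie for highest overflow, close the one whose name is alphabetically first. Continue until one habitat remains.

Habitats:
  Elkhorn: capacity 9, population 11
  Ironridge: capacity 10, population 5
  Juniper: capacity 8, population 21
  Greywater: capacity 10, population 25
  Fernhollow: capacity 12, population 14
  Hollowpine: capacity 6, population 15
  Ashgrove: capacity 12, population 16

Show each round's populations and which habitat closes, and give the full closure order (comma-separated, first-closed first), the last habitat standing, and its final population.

Closure order: Greywater, Juniper, Hollowpine, Ashgrove, Elkhorn, Fernhollow
Last habitat: Ironridge with 107 animals

Round 1: Ashgrove=16 Elkhorn=11 Fernhollow=14 Greywater=25 Hollowpine=15 Ironridge=5 Juniper=21 → close Greywater (overflow 15)
  25÷6 = 4 each, +1 to first 1
Round 2: Ashgrove=21 Elkhorn=15 Fernhollow=18 Hollowpine=19 Ironridge=9 Juniper=25 → close Juniper (overflow 17)
  25÷5 = 5 each, +1 to first 0
Round 3: Ashgrove=26 Elkhorn=20 Fernhollow=23 Hollowpine=24 Ironridge=14 → close Hollowpine (overflow 18)
  24÷4 = 6 each, +1 to first 0
Round 4: Ashgrove=32 Elkhorn=26 Fernhollow=29 Ironridge=20 → close Ashgrove (overflow 20)
  32÷3 = 10 each, +1 to first 2
Round 5: Elkhorn=37 Fernhollow=40 Ironridge=30 → close Elkhorn (overflow 28)
  37÷2 = 18 each, +1 to first 1
Round 6: Fernhollow=59 Ironridge=48 → close Fernhollow (overflow 47)
  59÷1 = 59 each, +1 to first 0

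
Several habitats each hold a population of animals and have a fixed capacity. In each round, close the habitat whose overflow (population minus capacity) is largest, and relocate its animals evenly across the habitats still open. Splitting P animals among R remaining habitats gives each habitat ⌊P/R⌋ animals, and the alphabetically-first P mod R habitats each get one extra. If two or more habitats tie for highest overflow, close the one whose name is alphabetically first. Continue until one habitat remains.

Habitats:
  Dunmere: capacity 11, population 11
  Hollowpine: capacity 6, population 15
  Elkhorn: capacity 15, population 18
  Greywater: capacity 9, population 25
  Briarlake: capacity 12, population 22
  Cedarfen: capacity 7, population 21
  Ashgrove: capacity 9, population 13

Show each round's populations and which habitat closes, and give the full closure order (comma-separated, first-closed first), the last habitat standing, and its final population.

Round 1: Ashgrove=13 Briarlake=22 Cedarfen=21 Dunmere=11 Elkhorn=18 Greywater=25 Hollowpine=15 → close Greywater (overflow 16)
  25÷6 = 4 each, +1 to first 1
Round 2: Ashgrove=18 Briarlake=26 Cedarfen=25 Dunmere=15 Elkhorn=22 Hollowpine=19 → close Cedarfen (overflow 18)
  25÷5 = 5 each, +1 to first 0
Round 3: Ashgrove=23 Briarlake=31 Dunmere=20 Elkhorn=27 Hollowpine=24 → close Briarlake (overflow 19)
  31÷4 = 7 each, +1 to first 3
Round 4: Ashgrove=31 Dunmere=28 Elkhorn=35 Hollowpine=31 → close Hollowpine (overflow 25)
  31÷3 = 10 each, +1 to first 1
Round 5: Ashgrove=42 Dunmere=38 Elkhorn=45 → close Ashgrove (overflow 33)
  42÷2 = 21 each, +1 to first 0
Round 6: Dunmere=59 Elkhorn=66 → close Elkhorn (overflow 51)
  66÷1 = 66 each, +1 to first 0

Closure order: Greywater, Cedarfen, Briarlake, Hollowpine, Ashgrove, Elkhorn
Last habitat: Dunmere with 125 animals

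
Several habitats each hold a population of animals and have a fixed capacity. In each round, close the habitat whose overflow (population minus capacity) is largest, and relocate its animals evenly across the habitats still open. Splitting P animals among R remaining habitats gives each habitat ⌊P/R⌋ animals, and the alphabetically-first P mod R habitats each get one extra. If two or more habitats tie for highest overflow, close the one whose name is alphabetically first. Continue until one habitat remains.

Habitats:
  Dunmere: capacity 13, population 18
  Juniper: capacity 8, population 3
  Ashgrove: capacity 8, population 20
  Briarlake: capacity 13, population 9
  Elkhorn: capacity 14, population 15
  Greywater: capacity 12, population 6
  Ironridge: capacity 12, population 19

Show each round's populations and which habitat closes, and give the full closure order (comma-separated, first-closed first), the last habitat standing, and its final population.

Closure order: Ashgrove, Ironridge, Dunmere, Elkhorn, Briarlake, Greywater
Last habitat: Juniper with 90 animals

Round 1: Ashgrove=20 Briarlake=9 Dunmere=18 Elkhorn=15 Greywater=6 Ironridge=19 Juniper=3 → close Ashgrove (overflow 12)
  20÷6 = 3 each, +1 to first 2
Round 2: Briarlake=13 Dunmere=22 Elkhorn=18 Greywater=9 Ironridge=22 Juniper=6 → close Ironridge (overflow 10)
  22÷5 = 4 each, +1 to first 2
Round 3: Briarlake=18 Dunmere=27 Elkhorn=22 Greywater=13 Juniper=10 → close Dunmere (overflow 14)
  27÷4 = 6 each, +1 to first 3
Round 4: Briarlake=25 Elkhorn=29 Greywater=20 Juniper=16 → close Elkhorn (overflow 15)
  29÷3 = 9 each, +1 to first 2
Round 5: Briarlake=35 Greywater=30 Juniper=25 → close Briarlake (overflow 22)
  35÷2 = 17 each, +1 to first 1
Round 6: Greywater=48 Juniper=42 → close Greywater (overflow 36)
  48÷1 = 48 each, +1 to first 0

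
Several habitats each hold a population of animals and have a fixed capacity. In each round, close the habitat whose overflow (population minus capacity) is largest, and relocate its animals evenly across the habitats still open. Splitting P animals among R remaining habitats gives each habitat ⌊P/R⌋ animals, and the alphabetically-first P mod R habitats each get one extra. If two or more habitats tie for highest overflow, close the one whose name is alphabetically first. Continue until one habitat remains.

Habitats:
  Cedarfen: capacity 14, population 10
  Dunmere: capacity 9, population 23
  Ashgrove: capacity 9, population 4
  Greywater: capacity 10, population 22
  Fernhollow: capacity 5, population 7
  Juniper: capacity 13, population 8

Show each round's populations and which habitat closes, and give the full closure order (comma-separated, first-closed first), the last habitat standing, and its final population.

Closure order: Dunmere, Greywater, Fernhollow, Cedarfen, Ashgrove
Last habitat: Juniper with 74 animals

Round 1: Ashgrove=4 Cedarfen=10 Dunmere=23 Fernhollow=7 Greywater=22 Juniper=8 → close Dunmere (overflow 14)
  23÷5 = 4 each, +1 to first 3
Round 2: Ashgrove=9 Cedarfen=15 Fernhollow=12 Greywater=26 Juniper=12 → close Greywater (overflow 16)
  26÷4 = 6 each, +1 to first 2
Round 3: Ashgrove=16 Cedarfen=22 Fernhollow=18 Juniper=18 → close Fernhollow (overflow 13)
  18÷3 = 6 each, +1 to first 0
Round 4: Ashgrove=22 Cedarfen=28 Juniper=24 → close Cedarfen (overflow 14)
  28÷2 = 14 each, +1 to first 0
Round 5: Ashgrove=36 Juniper=38 → close Ashgrove (overflow 27)
  36÷1 = 36 each, +1 to first 0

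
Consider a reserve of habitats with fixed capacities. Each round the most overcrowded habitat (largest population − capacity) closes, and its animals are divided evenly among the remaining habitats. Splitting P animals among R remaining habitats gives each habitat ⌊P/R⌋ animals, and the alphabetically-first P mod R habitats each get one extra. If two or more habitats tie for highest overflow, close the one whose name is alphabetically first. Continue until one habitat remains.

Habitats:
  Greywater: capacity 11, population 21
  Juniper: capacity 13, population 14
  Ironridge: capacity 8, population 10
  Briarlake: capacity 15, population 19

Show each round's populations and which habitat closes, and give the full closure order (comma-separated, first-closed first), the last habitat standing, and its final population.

Closure order: Greywater, Briarlake, Ironridge
Last habitat: Juniper with 64 animals

Round 1: Briarlake=19 Greywater=21 Ironridge=10 Juniper=14 → close Greywater (overflow 10)
  21÷3 = 7 each, +1 to first 0
Round 2: Briarlake=26 Ironridge=17 Juniper=21 → close Briarlake (overflow 11)
  26÷2 = 13 each, +1 to first 0
Round 3: Ironridge=30 Juniper=34 → close Ironridge (overflow 22)
  30÷1 = 30 each, +1 to first 0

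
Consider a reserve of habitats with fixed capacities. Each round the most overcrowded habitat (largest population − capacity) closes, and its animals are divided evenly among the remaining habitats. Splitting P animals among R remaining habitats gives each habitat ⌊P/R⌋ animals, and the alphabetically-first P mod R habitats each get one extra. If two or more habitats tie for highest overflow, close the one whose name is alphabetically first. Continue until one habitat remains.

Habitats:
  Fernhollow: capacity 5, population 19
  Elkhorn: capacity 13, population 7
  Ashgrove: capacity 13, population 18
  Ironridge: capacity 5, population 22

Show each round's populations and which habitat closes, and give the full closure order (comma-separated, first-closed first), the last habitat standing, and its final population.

Closure order: Ironridge, Fernhollow, Ashgrove
Last habitat: Elkhorn with 66 animals

Round 1: Ashgrove=18 Elkhorn=7 Fernhollow=19 Ironridge=22 → close Ironridge (overflow 17)
  22÷3 = 7 each, +1 to first 1
Round 2: Ashgrove=26 Elkhorn=14 Fernhollow=26 → close Fernhollow (overflow 21)
  26÷2 = 13 each, +1 to first 0
Round 3: Ashgrove=39 Elkhorn=27 → close Ashgrove (overflow 26)
  39÷1 = 39 each, +1 to first 0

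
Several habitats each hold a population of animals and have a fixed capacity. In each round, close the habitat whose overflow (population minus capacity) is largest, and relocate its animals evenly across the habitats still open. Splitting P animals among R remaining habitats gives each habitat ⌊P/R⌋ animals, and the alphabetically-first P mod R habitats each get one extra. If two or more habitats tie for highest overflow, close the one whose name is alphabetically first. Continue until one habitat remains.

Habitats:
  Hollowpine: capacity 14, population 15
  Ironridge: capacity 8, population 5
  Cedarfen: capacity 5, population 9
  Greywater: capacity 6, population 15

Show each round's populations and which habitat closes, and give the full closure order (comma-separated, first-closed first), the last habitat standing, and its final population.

Closure order: Greywater, Cedarfen, Hollowpine
Last habitat: Ironridge with 44 animals

Round 1: Cedarfen=9 Greywater=15 Hollowpine=15 Ironridge=5 → close Greywater (overflow 9)
  15÷3 = 5 each, +1 to first 0
Round 2: Cedarfen=14 Hollowpine=20 Ironridge=10 → close Cedarfen (overflow 9)
  14÷2 = 7 each, +1 to first 0
Round 3: Hollowpine=27 Ironridge=17 → close Hollowpine (overflow 13)
  27÷1 = 27 each, +1 to first 0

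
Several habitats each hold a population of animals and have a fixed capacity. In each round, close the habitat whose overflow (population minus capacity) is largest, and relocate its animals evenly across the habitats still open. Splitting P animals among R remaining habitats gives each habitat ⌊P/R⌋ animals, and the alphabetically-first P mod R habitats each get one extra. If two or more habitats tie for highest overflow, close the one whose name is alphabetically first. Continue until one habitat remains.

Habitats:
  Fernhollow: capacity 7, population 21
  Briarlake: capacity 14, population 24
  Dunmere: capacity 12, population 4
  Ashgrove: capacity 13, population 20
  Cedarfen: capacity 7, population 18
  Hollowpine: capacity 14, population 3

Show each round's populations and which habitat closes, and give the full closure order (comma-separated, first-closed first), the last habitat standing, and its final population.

Round 1: Ashgrove=20 Briarlake=24 Cedarfen=18 Dunmere=4 Fernhollow=21 Hollowpine=3 → close Fernhollow (overflow 14)
  21÷5 = 4 each, +1 to first 1
Round 2: Ashgrove=25 Briarlake=28 Cedarfen=22 Dunmere=8 Hollowpine=7 → close Cedarfen (overflow 15)
  22÷4 = 5 each, +1 to first 2
Round 3: Ashgrove=31 Briarlake=34 Dunmere=13 Hollowpine=12 → close Briarlake (overflow 20)
  34÷3 = 11 each, +1 to first 1
Round 4: Ashgrove=43 Dunmere=24 Hollowpine=23 → close Ashgrove (overflow 30)
  43÷2 = 21 each, +1 to first 1
Round 5: Dunmere=46 Hollowpine=44 → close Dunmere (overflow 34)
  46÷1 = 46 each, +1 to first 0

Closure order: Fernhollow, Cedarfen, Briarlake, Ashgrove, Dunmere
Last habitat: Hollowpine with 90 animals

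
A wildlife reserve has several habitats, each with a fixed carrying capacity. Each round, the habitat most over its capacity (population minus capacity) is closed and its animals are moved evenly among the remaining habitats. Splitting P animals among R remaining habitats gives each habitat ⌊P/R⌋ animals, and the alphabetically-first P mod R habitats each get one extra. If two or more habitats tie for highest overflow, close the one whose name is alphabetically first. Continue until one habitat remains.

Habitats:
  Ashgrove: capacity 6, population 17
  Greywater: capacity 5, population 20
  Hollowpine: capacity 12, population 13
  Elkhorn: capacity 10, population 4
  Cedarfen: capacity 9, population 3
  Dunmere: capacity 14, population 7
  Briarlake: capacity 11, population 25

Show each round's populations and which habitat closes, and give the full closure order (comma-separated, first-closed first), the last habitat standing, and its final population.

Closure order: Greywater, Briarlake, Ashgrove, Hollowpine, Cedarfen, Elkhorn
Last habitat: Dunmere with 89 animals

Round 1: Ashgrove=17 Briarlake=25 Cedarfen=3 Dunmere=7 Elkhorn=4 Greywater=20 Hollowpine=13 → close Greywater (overflow 15)
  20÷6 = 3 each, +1 to first 2
Round 2: Ashgrove=21 Briarlake=29 Cedarfen=6 Dunmere=10 Elkhorn=7 Hollowpine=16 → close Briarlake (overflow 18)
  29÷5 = 5 each, +1 to first 4
Round 3: Ashgrove=27 Cedarfen=12 Dunmere=16 Elkhorn=13 Hollowpine=21 → close Ashgrove (overflow 21)
  27÷4 = 6 each, +1 to first 3
Round 4: Cedarfen=19 Dunmere=23 Elkhorn=20 Hollowpine=27 → close Hollowpine (overflow 15)
  27÷3 = 9 each, +1 to first 0
Round 5: Cedarfen=28 Dunmere=32 Elkhorn=29 → close Cedarfen (overflow 19)
  28÷2 = 14 each, +1 to first 0
Round 6: Dunmere=46 Elkhorn=43 → close Elkhorn (overflow 33)
  43÷1 = 43 each, +1 to first 0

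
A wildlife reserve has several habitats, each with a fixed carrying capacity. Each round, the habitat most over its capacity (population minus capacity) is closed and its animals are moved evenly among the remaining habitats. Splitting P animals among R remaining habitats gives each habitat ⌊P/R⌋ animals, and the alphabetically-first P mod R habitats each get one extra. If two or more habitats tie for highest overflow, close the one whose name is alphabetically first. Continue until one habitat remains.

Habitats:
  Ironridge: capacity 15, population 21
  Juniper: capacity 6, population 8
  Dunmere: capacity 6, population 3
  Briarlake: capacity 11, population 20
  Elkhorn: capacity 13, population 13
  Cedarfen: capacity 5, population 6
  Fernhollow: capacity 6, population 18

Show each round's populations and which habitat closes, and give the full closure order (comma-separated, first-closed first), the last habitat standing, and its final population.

Closure order: Fernhollow, Briarlake, Ironridge, Cedarfen, Juniper, Elkhorn
Last habitat: Dunmere with 89 animals

Round 1: Briarlake=20 Cedarfen=6 Dunmere=3 Elkhorn=13 Fernhollow=18 Ironridge=21 Juniper=8 → close Fernhollow (overflow 12)
  18÷6 = 3 each, +1 to first 0
Round 2: Briarlake=23 Cedarfen=9 Dunmere=6 Elkhorn=16 Ironridge=24 Juniper=11 → close Briarlake (overflow 12)
  23÷5 = 4 each, +1 to first 3
Round 3: Cedarfen=14 Dunmere=11 Elkhorn=21 Ironridge=28 Juniper=15 → close Ironridge (overflow 13)
  28÷4 = 7 each, +1 to first 0
Round 4: Cedarfen=21 Dunmere=18 Elkhorn=28 Juniper=22 → close Cedarfen (overflow 16)
  21÷3 = 7 each, +1 to first 0
Round 5: Dunmere=25 Elkhorn=35 Juniper=29 → close Juniper (overflow 23)
  29÷2 = 14 each, +1 to first 1
Round 6: Dunmere=40 Elkhorn=49 → close Elkhorn (overflow 36)
  49÷1 = 49 each, +1 to first 0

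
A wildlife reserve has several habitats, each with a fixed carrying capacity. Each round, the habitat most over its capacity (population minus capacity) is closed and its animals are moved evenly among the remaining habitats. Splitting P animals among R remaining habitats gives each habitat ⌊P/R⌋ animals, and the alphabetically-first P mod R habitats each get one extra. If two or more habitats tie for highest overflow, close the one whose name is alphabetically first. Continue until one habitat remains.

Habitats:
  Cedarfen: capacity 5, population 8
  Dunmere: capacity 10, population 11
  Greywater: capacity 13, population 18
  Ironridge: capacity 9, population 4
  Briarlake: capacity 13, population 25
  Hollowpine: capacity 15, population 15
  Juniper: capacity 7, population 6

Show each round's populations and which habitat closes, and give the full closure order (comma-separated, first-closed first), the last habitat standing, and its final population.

Round 1: Briarlake=25 Cedarfen=8 Dunmere=11 Greywater=18 Hollowpine=15 Ironridge=4 Juniper=6 → close Briarlake (overflow 12)
  25÷6 = 4 each, +1 to first 1
Round 2: Cedarfen=13 Dunmere=15 Greywater=22 Hollowpine=19 Ironridge=8 Juniper=10 → close Greywater (overflow 9)
  22÷5 = 4 each, +1 to first 2
Round 3: Cedarfen=18 Dunmere=20 Hollowpine=23 Ironridge=12 Juniper=14 → close Cedarfen (overflow 13)
  18÷4 = 4 each, +1 to first 2
Round 4: Dunmere=25 Hollowpine=28 Ironridge=16 Juniper=18 → close Dunmere (overflow 15)
  25÷3 = 8 each, +1 to first 1
Round 5: Hollowpine=37 Ironridge=24 Juniper=26 → close Hollowpine (overflow 22)
  37÷2 = 18 each, +1 to first 1
Round 6: Ironridge=43 Juniper=44 → close Juniper (overflow 37)
  44÷1 = 44 each, +1 to first 0

Closure order: Briarlake, Greywater, Cedarfen, Dunmere, Hollowpine, Juniper
Last habitat: Ironridge with 87 animals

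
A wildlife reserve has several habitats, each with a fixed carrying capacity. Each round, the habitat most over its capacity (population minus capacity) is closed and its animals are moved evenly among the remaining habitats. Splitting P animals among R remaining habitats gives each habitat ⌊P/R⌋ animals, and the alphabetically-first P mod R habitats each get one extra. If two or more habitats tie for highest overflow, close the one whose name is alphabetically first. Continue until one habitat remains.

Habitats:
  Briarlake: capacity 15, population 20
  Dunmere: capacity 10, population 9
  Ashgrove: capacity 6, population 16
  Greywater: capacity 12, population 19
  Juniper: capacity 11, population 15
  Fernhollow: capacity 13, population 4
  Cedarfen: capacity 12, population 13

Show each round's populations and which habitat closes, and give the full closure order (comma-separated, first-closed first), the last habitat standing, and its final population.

Round 1: Ashgrove=16 Briarlake=20 Cedarfen=13 Dunmere=9 Fernhollow=4 Greywater=19 Juniper=15 → close Ashgrove (overflow 10)
  16÷6 = 2 each, +1 to first 4
Round 2: Briarlake=23 Cedarfen=16 Dunmere=12 Fernhollow=7 Greywater=21 Juniper=17 → close Greywater (overflow 9)
  21÷5 = 4 each, +1 to first 1
Round 3: Briarlake=28 Cedarfen=20 Dunmere=16 Fernhollow=11 Juniper=21 → close Briarlake (overflow 13)
  28÷4 = 7 each, +1 to first 0
Round 4: Cedarfen=27 Dunmere=23 Fernhollow=18 Juniper=28 → close Juniper (overflow 17)
  28÷3 = 9 each, +1 to first 1
Round 5: Cedarfen=37 Dunmere=32 Fernhollow=27 → close Cedarfen (overflow 25)
  37÷2 = 18 each, +1 to first 1
Round 6: Dunmere=51 Fernhollow=45 → close Dunmere (overflow 41)
  51÷1 = 51 each, +1 to first 0

Closure order: Ashgrove, Greywater, Briarlake, Juniper, Cedarfen, Dunmere
Last habitat: Fernhollow with 96 animals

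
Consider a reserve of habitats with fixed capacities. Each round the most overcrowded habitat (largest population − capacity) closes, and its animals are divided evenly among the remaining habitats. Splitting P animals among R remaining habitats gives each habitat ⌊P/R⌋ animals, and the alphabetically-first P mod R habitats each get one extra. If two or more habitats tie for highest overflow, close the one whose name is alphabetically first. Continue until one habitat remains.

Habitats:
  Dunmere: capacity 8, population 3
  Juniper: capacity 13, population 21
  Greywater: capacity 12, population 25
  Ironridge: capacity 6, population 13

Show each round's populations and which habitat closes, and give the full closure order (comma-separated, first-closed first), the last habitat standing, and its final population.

Closure order: Greywater, Juniper, Ironridge
Last habitat: Dunmere with 62 animals

Round 1: Dunmere=3 Greywater=25 Ironridge=13 Juniper=21 → close Greywater (overflow 13)
  25÷3 = 8 each, +1 to first 1
Round 2: Dunmere=12 Ironridge=21 Juniper=29 → close Juniper (overflow 16)
  29÷2 = 14 each, +1 to first 1
Round 3: Dunmere=27 Ironridge=35 → close Ironridge (overflow 29)
  35÷1 = 35 each, +1 to first 0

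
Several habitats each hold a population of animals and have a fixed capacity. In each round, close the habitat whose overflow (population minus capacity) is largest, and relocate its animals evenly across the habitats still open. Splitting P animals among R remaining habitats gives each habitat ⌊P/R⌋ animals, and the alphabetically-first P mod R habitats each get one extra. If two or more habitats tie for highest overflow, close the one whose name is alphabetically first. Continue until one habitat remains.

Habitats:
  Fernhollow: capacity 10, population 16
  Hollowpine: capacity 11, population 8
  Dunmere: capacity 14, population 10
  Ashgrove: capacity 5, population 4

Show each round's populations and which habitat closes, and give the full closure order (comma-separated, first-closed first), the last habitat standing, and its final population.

Round 1: Ashgrove=4 Dunmere=10 Fernhollow=16 Hollowpine=8 → close Fernhollow (overflow 6)
  16÷3 = 5 each, +1 to first 1
Round 2: Ashgrove=10 Dunmere=15 Hollowpine=13 → close Ashgrove (overflow 5)
  10÷2 = 5 each, +1 to first 0
Round 3: Dunmere=20 Hollowpine=18 → close Hollowpine (overflow 7)
  18÷1 = 18 each, +1 to first 0

Closure order: Fernhollow, Ashgrove, Hollowpine
Last habitat: Dunmere with 38 animals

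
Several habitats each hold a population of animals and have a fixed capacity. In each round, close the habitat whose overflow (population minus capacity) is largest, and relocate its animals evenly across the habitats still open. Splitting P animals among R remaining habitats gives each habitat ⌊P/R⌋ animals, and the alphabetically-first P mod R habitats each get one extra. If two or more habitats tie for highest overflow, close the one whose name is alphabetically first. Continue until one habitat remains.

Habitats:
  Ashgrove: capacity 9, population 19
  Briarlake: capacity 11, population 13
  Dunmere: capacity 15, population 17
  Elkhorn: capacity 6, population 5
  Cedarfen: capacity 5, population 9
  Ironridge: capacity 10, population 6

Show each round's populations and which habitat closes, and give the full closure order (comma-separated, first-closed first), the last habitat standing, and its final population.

Closure order: Ashgrove, Cedarfen, Briarlake, Dunmere, Elkhorn
Last habitat: Ironridge with 69 animals

Round 1: Ashgrove=19 Briarlake=13 Cedarfen=9 Dunmere=17 Elkhorn=5 Ironridge=6 → close Ashgrove (overflow 10)
  19÷5 = 3 each, +1 to first 4
Round 2: Briarlake=17 Cedarfen=13 Dunmere=21 Elkhorn=9 Ironridge=9 → close Cedarfen (overflow 8)
  13÷4 = 3 each, +1 to first 1
Round 3: Briarlake=21 Dunmere=24 Elkhorn=12 Ironridge=12 → close Briarlake (overflow 10)
  21÷3 = 7 each, +1 to first 0
Round 4: Dunmere=31 Elkhorn=19 Ironridge=19 → close Dunmere (overflow 16)
  31÷2 = 15 each, +1 to first 1
Round 5: Elkhorn=35 Ironridge=34 → close Elkhorn (overflow 29)
  35÷1 = 35 each, +1 to first 0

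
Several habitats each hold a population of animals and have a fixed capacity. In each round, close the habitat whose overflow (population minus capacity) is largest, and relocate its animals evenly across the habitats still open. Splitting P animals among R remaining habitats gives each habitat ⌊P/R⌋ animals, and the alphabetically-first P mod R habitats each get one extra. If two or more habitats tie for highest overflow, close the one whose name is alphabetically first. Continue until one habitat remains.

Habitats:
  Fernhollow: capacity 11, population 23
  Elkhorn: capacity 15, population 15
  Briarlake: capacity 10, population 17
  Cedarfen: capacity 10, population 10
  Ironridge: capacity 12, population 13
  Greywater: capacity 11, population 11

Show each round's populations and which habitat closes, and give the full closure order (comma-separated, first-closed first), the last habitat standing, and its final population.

Round 1: Briarlake=17 Cedarfen=10 Elkhorn=15 Fernhollow=23 Greywater=11 Ironridge=13 → close Fernhollow (overflow 12)
  23÷5 = 4 each, +1 to first 3
Round 2: Briarlake=22 Cedarfen=15 Elkhorn=20 Greywater=15 Ironridge=17 → close Briarlake (overflow 12)
  22÷4 = 5 each, +1 to first 2
Round 3: Cedarfen=21 Elkhorn=26 Greywater=20 Ironridge=22 → close Cedarfen (overflow 11)
  21÷3 = 7 each, +1 to first 0
Round 4: Elkhorn=33 Greywater=27 Ironridge=29 → close Elkhorn (overflow 18)
  33÷2 = 16 each, +1 to first 1
Round 5: Greywater=44 Ironridge=45 → close Greywater (overflow 33)
  44÷1 = 44 each, +1 to first 0

Closure order: Fernhollow, Briarlake, Cedarfen, Elkhorn, Greywater
Last habitat: Ironridge with 89 animals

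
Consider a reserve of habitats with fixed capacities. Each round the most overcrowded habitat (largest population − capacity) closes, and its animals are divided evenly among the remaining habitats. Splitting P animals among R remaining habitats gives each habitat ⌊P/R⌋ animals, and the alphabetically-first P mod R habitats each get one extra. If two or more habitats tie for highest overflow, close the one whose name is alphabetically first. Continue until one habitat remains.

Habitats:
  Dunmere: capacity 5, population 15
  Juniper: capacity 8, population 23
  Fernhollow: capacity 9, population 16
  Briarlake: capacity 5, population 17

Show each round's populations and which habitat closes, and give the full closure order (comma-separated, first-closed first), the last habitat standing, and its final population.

Round 1: Briarlake=17 Dunmere=15 Fernhollow=16 Juniper=23 → close Juniper (overflow 15)
  23÷3 = 7 each, +1 to first 2
Round 2: Briarlake=25 Dunmere=23 Fernhollow=23 → close Briarlake (overflow 20)
  25÷2 = 12 each, +1 to first 1
Round 3: Dunmere=36 Fernhollow=35 → close Dunmere (overflow 31)
  36÷1 = 36 each, +1 to first 0

Closure order: Juniper, Briarlake, Dunmere
Last habitat: Fernhollow with 71 animals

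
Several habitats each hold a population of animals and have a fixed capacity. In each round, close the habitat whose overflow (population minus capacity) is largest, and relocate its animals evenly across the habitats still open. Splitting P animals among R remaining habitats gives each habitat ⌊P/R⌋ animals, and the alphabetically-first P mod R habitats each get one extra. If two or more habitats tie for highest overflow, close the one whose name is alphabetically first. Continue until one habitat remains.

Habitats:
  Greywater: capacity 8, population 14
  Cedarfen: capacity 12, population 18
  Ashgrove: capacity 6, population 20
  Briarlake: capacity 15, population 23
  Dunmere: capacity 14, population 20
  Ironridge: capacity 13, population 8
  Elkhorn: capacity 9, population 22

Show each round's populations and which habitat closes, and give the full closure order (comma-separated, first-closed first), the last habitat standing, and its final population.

Closure order: Ashgrove, Elkhorn, Briarlake, Cedarfen, Dunmere, Greywater
Last habitat: Ironridge with 125 animals

Round 1: Ashgrove=20 Briarlake=23 Cedarfen=18 Dunmere=20 Elkhorn=22 Greywater=14 Ironridge=8 → close Ashgrove (overflow 14)
  20÷6 = 3 each, +1 to first 2
Round 2: Briarlake=27 Cedarfen=22 Dunmere=23 Elkhorn=25 Greywater=17 Ironridge=11 → close Elkhorn (overflow 16)
  25÷5 = 5 each, +1 to first 0
Round 3: Briarlake=32 Cedarfen=27 Dunmere=28 Greywater=22 Ironridge=16 → close Briarlake (overflow 17)
  32÷4 = 8 each, +1 to first 0
Round 4: Cedarfen=35 Dunmere=36 Greywater=30 Ironridge=24 → close Cedarfen (overflow 23)
  35÷3 = 11 each, +1 to first 2
Round 5: Dunmere=48 Greywater=42 Ironridge=35 → close Dunmere (overflow 34)
  48÷2 = 24 each, +1 to first 0
Round 6: Greywater=66 Ironridge=59 → close Greywater (overflow 58)
  66÷1 = 66 each, +1 to first 0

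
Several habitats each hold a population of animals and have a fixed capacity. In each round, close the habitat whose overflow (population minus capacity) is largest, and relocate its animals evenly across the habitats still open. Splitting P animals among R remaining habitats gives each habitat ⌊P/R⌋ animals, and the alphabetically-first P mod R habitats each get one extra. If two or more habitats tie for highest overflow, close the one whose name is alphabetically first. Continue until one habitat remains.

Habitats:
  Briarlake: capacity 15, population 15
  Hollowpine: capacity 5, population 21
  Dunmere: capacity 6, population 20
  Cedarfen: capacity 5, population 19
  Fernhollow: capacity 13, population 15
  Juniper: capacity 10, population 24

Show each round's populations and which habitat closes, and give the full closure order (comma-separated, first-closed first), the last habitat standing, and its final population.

Closure order: Hollowpine, Cedarfen, Dunmere, Juniper, Briarlake
Last habitat: Fernhollow with 114 animals

Round 1: Briarlake=15 Cedarfen=19 Dunmere=20 Fernhollow=15 Hollowpine=21 Juniper=24 → close Hollowpine (overflow 16)
  21÷5 = 4 each, +1 to first 1
Round 2: Briarlake=20 Cedarfen=23 Dunmere=24 Fernhollow=19 Juniper=28 → close Cedarfen (overflow 18)
  23÷4 = 5 each, +1 to first 3
Round 3: Briarlake=26 Dunmere=30 Fernhollow=25 Juniper=33 → close Dunmere (overflow 24)
  30÷3 = 10 each, +1 to first 0
Round 4: Briarlake=36 Fernhollow=35 Juniper=43 → close Juniper (overflow 33)
  43÷2 = 21 each, +1 to first 1
Round 5: Briarlake=58 Fernhollow=56 → close Briarlake (overflow 43)
  58÷1 = 58 each, +1 to first 0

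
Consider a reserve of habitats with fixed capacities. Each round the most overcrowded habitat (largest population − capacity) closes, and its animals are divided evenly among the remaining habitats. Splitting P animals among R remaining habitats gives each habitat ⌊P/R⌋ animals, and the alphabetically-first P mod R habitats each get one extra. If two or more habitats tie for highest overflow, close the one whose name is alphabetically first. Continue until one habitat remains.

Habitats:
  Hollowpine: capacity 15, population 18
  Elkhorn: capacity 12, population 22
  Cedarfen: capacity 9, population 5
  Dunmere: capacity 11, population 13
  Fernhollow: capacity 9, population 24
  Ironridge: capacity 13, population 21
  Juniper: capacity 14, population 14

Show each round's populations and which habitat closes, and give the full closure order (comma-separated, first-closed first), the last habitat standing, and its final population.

Round 1: Cedarfen=5 Dunmere=13 Elkhorn=22 Fernhollow=24 Hollowpine=18 Ironridge=21 Juniper=14 → close Fernhollow (overflow 15)
  24÷6 = 4 each, +1 to first 0
Round 2: Cedarfen=9 Dunmere=17 Elkhorn=26 Hollowpine=22 Ironridge=25 Juniper=18 → close Elkhorn (overflow 14)
  26÷5 = 5 each, +1 to first 1
Round 3: Cedarfen=15 Dunmere=22 Hollowpine=27 Ironridge=30 Juniper=23 → close Ironridge (overflow 17)
  30÷4 = 7 each, +1 to first 2
Round 4: Cedarfen=23 Dunmere=30 Hollowpine=34 Juniper=30 → close Dunmere (overflow 19)
  30÷3 = 10 each, +1 to first 0
Round 5: Cedarfen=33 Hollowpine=44 Juniper=40 → close Hollowpine (overflow 29)
  44÷2 = 22 each, +1 to first 0
Round 6: Cedarfen=55 Juniper=62 → close Juniper (overflow 48)
  62÷1 = 62 each, +1 to first 0

Closure order: Fernhollow, Elkhorn, Ironridge, Dunmere, Hollowpine, Juniper
Last habitat: Cedarfen with 117 animals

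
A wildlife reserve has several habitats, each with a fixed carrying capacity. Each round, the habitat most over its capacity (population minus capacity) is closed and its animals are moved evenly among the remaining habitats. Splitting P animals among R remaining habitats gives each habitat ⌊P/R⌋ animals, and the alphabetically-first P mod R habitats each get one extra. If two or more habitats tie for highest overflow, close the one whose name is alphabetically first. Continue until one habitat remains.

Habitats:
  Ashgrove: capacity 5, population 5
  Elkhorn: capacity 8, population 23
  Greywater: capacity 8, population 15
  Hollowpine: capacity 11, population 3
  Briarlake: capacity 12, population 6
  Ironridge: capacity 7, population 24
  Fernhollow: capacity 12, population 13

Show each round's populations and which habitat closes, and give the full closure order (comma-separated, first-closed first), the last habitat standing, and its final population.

Round 1: Ashgrove=5 Briarlake=6 Elkhorn=23 Fernhollow=13 Greywater=15 Hollowpine=3 Ironridge=24 → close Ironridge (overflow 17)
  24÷6 = 4 each, +1 to first 0
Round 2: Ashgrove=9 Briarlake=10 Elkhorn=27 Fernhollow=17 Greywater=19 Hollowpine=7 → close Elkhorn (overflow 19)
  27÷5 = 5 each, +1 to first 2
Round 3: Ashgrove=15 Briarlake=16 Fernhollow=22 Greywater=24 Hollowpine=12 → close Greywater (overflow 16)
  24÷4 = 6 each, +1 to first 0
Round 4: Ashgrove=21 Briarlake=22 Fernhollow=28 Hollowpine=18 → close Ashgrove (overflow 16)
  21÷3 = 7 each, +1 to first 0
Round 5: Briarlake=29 Fernhollow=35 Hollowpine=25 → close Fernhollow (overflow 23)
  35÷2 = 17 each, +1 to first 1
Round 6: Briarlake=47 Hollowpine=42 → close Briarlake (overflow 35)
  47÷1 = 47 each, +1 to first 0

Closure order: Ironridge, Elkhorn, Greywater, Ashgrove, Fernhollow, Briarlake
Last habitat: Hollowpine with 89 animals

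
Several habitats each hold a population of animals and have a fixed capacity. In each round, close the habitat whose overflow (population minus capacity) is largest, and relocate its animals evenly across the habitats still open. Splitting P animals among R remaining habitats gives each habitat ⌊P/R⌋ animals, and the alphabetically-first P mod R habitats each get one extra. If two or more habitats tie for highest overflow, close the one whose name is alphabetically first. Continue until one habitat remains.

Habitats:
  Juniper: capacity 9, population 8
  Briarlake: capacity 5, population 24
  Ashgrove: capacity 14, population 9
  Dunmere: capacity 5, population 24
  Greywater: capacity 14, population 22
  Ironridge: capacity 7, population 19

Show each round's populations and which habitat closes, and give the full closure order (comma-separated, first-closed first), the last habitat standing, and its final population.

Round 1: Ashgrove=9 Briarlake=24 Dunmere=24 Greywater=22 Ironridge=19 Juniper=8 → close Briarlake (overflow 19)
  24÷5 = 4 each, +1 to first 4
Round 2: Ashgrove=14 Dunmere=29 Greywater=27 Ironridge=24 Juniper=12 → close Dunmere (overflow 24)
  29÷4 = 7 each, +1 to first 1
Round 3: Ashgrove=22 Greywater=34 Ironridge=31 Juniper=19 → close Ironridge (overflow 24)
  31÷3 = 10 each, +1 to first 1
Round 4: Ashgrove=33 Greywater=44 Juniper=29 → close Greywater (overflow 30)
  44÷2 = 22 each, +1 to first 0
Round 5: Ashgrove=55 Juniper=51 → close Juniper (overflow 42)
  51÷1 = 51 each, +1 to first 0

Closure order: Briarlake, Dunmere, Ironridge, Greywater, Juniper
Last habitat: Ashgrove with 106 animals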